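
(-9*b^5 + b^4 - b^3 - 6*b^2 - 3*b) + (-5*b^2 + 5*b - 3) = -9*b^5 + b^4 - b^3 - 11*b^2 + 2*b - 3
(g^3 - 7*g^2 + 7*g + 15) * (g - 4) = g^4 - 11*g^3 + 35*g^2 - 13*g - 60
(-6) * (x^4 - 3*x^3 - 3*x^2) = -6*x^4 + 18*x^3 + 18*x^2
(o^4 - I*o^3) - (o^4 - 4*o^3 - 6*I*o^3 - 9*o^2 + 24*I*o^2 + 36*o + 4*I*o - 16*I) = 4*o^3 + 5*I*o^3 + 9*o^2 - 24*I*o^2 - 36*o - 4*I*o + 16*I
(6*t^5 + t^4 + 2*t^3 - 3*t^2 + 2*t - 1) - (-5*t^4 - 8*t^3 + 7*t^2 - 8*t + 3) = 6*t^5 + 6*t^4 + 10*t^3 - 10*t^2 + 10*t - 4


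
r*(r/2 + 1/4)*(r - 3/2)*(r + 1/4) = r^4/2 - 3*r^3/8 - r^2/2 - 3*r/32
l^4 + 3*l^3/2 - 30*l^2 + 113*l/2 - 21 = (l - 3)*(l - 2)*(l - 1/2)*(l + 7)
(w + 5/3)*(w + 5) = w^2 + 20*w/3 + 25/3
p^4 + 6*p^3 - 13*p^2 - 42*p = p*(p - 3)*(p + 2)*(p + 7)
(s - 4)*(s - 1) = s^2 - 5*s + 4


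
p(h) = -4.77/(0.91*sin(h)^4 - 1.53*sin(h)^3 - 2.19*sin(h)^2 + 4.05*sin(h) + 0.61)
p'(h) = -4.77*(-3.64*sin(h)^3*cos(h) + 4.59*sin(h)^2*cos(h) + 4.38*sin(h)*cos(h) - 4.05*cos(h))/(0.91*sin(h)^4 - 1.53*sin(h)^3 - 2.19*sin(h)^2 + 4.05*sin(h) + 0.61)^2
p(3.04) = -4.79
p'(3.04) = -17.02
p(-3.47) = -2.90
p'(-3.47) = -3.80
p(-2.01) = 1.54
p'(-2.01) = -0.33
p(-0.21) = 15.20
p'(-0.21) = 224.05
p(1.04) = -2.39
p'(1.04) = -0.49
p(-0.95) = 1.64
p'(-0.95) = 0.86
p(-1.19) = 1.52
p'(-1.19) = 0.22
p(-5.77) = -2.46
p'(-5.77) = 1.35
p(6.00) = 7.30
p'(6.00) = 51.83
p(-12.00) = -2.39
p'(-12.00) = 0.95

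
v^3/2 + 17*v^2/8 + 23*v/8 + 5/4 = (v/2 + 1/2)*(v + 5/4)*(v + 2)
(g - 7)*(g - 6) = g^2 - 13*g + 42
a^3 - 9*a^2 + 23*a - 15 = (a - 5)*(a - 3)*(a - 1)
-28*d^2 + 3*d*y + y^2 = (-4*d + y)*(7*d + y)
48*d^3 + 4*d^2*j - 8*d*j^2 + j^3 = (-6*d + j)*(-4*d + j)*(2*d + j)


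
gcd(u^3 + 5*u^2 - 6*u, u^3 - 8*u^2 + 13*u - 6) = u - 1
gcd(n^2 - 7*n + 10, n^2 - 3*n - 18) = 1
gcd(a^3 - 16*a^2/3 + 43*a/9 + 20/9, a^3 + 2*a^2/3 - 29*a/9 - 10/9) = a^2 - 4*a/3 - 5/9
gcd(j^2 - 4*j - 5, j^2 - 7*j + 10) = j - 5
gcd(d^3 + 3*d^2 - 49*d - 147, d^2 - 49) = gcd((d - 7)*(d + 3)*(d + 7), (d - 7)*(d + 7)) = d^2 - 49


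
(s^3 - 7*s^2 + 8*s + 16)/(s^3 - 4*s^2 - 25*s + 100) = (s^2 - 3*s - 4)/(s^2 - 25)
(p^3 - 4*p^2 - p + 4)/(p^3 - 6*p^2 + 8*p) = (p^2 - 1)/(p*(p - 2))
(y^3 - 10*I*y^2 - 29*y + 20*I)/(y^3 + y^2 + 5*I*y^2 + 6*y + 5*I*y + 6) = (y^2 - 9*I*y - 20)/(y^2 + y*(1 + 6*I) + 6*I)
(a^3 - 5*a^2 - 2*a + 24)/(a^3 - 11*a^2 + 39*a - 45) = (a^2 - 2*a - 8)/(a^2 - 8*a + 15)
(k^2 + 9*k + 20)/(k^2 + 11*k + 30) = (k + 4)/(k + 6)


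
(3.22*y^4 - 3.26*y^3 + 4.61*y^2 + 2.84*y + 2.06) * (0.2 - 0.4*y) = -1.288*y^5 + 1.948*y^4 - 2.496*y^3 - 0.214*y^2 - 0.256*y + 0.412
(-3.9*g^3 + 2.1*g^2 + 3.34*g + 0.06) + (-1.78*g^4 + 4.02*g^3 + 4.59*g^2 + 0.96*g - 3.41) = -1.78*g^4 + 0.12*g^3 + 6.69*g^2 + 4.3*g - 3.35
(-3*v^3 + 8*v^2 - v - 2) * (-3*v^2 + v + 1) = 9*v^5 - 27*v^4 + 8*v^3 + 13*v^2 - 3*v - 2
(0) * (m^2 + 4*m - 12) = 0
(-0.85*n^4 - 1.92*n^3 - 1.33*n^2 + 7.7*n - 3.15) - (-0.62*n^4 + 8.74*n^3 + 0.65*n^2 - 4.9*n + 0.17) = -0.23*n^4 - 10.66*n^3 - 1.98*n^2 + 12.6*n - 3.32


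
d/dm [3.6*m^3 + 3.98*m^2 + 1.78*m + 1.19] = 10.8*m^2 + 7.96*m + 1.78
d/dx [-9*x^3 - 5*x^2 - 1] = x*(-27*x - 10)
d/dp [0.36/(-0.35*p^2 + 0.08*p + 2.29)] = (0.252*p - 0.0288)/(-0.35*p^2 + 0.08*p + 2.29)^2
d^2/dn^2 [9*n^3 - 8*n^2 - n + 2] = 54*n - 16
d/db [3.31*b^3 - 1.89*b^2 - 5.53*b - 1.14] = 9.93*b^2 - 3.78*b - 5.53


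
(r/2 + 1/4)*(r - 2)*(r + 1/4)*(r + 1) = r^4/2 - r^3/8 - 21*r^2/16 - 13*r/16 - 1/8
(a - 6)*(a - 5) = a^2 - 11*a + 30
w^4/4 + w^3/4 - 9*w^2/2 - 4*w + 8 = (w/4 + 1)*(w - 4)*(w - 1)*(w + 2)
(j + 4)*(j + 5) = j^2 + 9*j + 20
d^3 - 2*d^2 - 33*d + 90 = (d - 5)*(d - 3)*(d + 6)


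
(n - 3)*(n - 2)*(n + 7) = n^3 + 2*n^2 - 29*n + 42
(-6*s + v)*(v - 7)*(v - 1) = -6*s*v^2 + 48*s*v - 42*s + v^3 - 8*v^2 + 7*v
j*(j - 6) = j^2 - 6*j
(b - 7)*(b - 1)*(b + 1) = b^3 - 7*b^2 - b + 7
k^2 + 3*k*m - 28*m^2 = (k - 4*m)*(k + 7*m)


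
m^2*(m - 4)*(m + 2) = m^4 - 2*m^3 - 8*m^2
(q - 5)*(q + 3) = q^2 - 2*q - 15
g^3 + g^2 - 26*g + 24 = (g - 4)*(g - 1)*(g + 6)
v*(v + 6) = v^2 + 6*v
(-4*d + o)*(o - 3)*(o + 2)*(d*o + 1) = -4*d^2*o^3 + 4*d^2*o^2 + 24*d^2*o + d*o^4 - d*o^3 - 10*d*o^2 + 4*d*o + 24*d + o^3 - o^2 - 6*o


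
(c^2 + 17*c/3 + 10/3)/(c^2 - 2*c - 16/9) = 3*(c + 5)/(3*c - 8)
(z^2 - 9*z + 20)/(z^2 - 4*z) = (z - 5)/z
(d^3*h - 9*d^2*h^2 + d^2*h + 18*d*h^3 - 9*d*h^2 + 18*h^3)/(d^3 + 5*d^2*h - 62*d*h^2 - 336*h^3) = h*(d^3 - 9*d^2*h + d^2 + 18*d*h^2 - 9*d*h + 18*h^2)/(d^3 + 5*d^2*h - 62*d*h^2 - 336*h^3)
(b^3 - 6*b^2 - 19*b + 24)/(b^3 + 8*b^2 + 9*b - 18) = (b - 8)/(b + 6)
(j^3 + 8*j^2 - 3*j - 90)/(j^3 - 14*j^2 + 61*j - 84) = (j^2 + 11*j + 30)/(j^2 - 11*j + 28)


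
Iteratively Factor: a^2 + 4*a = (a + 4)*(a)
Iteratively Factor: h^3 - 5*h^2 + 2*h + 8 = (h - 2)*(h^2 - 3*h - 4) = (h - 4)*(h - 2)*(h + 1)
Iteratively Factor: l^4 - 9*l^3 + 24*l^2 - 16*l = (l - 4)*(l^3 - 5*l^2 + 4*l) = l*(l - 4)*(l^2 - 5*l + 4) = l*(l - 4)^2*(l - 1)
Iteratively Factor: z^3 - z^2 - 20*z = (z)*(z^2 - z - 20) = z*(z - 5)*(z + 4)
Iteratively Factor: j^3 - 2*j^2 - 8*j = (j - 4)*(j^2 + 2*j) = (j - 4)*(j + 2)*(j)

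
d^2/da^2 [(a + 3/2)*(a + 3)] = 2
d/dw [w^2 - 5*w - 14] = 2*w - 5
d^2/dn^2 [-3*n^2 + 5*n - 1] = -6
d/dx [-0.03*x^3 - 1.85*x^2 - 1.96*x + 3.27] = -0.09*x^2 - 3.7*x - 1.96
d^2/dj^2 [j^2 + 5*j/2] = 2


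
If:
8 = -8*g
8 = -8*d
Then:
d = -1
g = -1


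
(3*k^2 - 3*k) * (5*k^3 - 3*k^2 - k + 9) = 15*k^5 - 24*k^4 + 6*k^3 + 30*k^2 - 27*k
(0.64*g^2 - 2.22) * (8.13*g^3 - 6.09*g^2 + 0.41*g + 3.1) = 5.2032*g^5 - 3.8976*g^4 - 17.7862*g^3 + 15.5038*g^2 - 0.9102*g - 6.882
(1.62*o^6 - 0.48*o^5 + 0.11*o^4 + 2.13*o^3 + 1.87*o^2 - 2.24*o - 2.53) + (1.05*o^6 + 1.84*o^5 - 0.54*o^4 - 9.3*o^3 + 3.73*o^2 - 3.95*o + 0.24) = 2.67*o^6 + 1.36*o^5 - 0.43*o^4 - 7.17*o^3 + 5.6*o^2 - 6.19*o - 2.29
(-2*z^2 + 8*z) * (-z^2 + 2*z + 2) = 2*z^4 - 12*z^3 + 12*z^2 + 16*z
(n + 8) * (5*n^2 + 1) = 5*n^3 + 40*n^2 + n + 8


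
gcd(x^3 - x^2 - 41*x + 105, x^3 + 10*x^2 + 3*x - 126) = x^2 + 4*x - 21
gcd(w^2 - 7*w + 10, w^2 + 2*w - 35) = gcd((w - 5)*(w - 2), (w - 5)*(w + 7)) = w - 5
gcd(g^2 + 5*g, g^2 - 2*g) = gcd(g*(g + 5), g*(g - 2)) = g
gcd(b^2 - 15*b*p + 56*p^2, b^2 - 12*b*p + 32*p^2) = -b + 8*p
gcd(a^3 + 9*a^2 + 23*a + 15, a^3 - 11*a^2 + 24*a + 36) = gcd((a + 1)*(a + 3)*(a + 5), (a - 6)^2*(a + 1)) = a + 1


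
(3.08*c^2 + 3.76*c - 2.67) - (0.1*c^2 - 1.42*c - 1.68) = 2.98*c^2 + 5.18*c - 0.99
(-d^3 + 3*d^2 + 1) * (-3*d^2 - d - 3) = 3*d^5 - 8*d^4 - 12*d^2 - d - 3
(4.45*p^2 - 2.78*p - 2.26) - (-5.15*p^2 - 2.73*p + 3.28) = 9.6*p^2 - 0.0499999999999998*p - 5.54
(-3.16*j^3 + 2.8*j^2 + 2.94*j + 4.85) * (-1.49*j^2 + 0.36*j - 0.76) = 4.7084*j^5 - 5.3096*j^4 - 0.971*j^3 - 8.2961*j^2 - 0.4884*j - 3.686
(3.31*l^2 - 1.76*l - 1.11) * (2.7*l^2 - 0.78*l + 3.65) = 8.937*l^4 - 7.3338*l^3 + 10.4573*l^2 - 5.5582*l - 4.0515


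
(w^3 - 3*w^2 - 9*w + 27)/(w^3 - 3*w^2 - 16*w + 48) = (w^2 - 9)/(w^2 - 16)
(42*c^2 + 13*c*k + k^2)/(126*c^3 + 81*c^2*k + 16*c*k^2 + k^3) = 1/(3*c + k)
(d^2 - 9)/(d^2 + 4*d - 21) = (d + 3)/(d + 7)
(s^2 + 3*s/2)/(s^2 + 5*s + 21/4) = 2*s/(2*s + 7)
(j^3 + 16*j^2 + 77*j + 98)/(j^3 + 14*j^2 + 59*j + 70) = (j + 7)/(j + 5)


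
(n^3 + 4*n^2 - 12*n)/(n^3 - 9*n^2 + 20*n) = (n^2 + 4*n - 12)/(n^2 - 9*n + 20)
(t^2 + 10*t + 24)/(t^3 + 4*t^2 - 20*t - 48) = (t + 4)/(t^2 - 2*t - 8)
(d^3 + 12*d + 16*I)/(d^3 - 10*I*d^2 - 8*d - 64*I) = (d + 2*I)/(d - 8*I)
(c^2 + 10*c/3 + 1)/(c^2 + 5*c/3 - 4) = (3*c + 1)/(3*c - 4)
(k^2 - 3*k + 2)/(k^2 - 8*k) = (k^2 - 3*k + 2)/(k*(k - 8))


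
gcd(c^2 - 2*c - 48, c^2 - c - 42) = c + 6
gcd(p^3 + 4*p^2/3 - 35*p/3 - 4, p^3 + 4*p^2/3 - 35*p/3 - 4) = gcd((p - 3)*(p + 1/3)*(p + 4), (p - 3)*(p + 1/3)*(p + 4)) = p^3 + 4*p^2/3 - 35*p/3 - 4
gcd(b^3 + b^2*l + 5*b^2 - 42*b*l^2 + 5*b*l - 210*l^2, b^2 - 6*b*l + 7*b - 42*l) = b - 6*l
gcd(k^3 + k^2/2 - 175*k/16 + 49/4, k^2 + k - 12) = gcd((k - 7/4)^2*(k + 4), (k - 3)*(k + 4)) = k + 4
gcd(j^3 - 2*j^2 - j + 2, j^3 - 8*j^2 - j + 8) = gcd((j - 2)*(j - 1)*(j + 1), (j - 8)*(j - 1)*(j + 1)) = j^2 - 1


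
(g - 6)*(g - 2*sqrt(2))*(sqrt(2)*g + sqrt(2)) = sqrt(2)*g^3 - 5*sqrt(2)*g^2 - 4*g^2 - 6*sqrt(2)*g + 20*g + 24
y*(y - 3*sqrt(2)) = y^2 - 3*sqrt(2)*y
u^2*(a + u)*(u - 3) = a*u^3 - 3*a*u^2 + u^4 - 3*u^3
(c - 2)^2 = c^2 - 4*c + 4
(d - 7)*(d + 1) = d^2 - 6*d - 7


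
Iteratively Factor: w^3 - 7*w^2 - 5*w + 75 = (w + 3)*(w^2 - 10*w + 25) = (w - 5)*(w + 3)*(w - 5)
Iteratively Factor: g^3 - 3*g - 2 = (g + 1)*(g^2 - g - 2) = (g - 2)*(g + 1)*(g + 1)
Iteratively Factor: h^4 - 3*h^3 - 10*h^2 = (h + 2)*(h^3 - 5*h^2) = h*(h + 2)*(h^2 - 5*h) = h^2*(h + 2)*(h - 5)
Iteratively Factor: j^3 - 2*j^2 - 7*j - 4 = (j + 1)*(j^2 - 3*j - 4) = (j - 4)*(j + 1)*(j + 1)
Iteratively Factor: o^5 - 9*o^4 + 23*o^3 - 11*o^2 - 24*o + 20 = (o + 1)*(o^4 - 10*o^3 + 33*o^2 - 44*o + 20) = (o - 1)*(o + 1)*(o^3 - 9*o^2 + 24*o - 20) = (o - 2)*(o - 1)*(o + 1)*(o^2 - 7*o + 10) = (o - 2)^2*(o - 1)*(o + 1)*(o - 5)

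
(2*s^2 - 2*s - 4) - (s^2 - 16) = s^2 - 2*s + 12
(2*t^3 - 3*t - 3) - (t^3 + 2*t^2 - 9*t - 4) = t^3 - 2*t^2 + 6*t + 1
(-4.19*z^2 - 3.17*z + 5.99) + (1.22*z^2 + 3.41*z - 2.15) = -2.97*z^2 + 0.24*z + 3.84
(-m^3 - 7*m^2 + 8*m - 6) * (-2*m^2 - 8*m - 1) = 2*m^5 + 22*m^4 + 41*m^3 - 45*m^2 + 40*m + 6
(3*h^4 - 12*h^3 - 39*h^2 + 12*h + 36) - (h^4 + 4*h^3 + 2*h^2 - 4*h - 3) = 2*h^4 - 16*h^3 - 41*h^2 + 16*h + 39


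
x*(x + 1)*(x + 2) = x^3 + 3*x^2 + 2*x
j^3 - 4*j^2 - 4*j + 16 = (j - 4)*(j - 2)*(j + 2)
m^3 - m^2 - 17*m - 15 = (m - 5)*(m + 1)*(m + 3)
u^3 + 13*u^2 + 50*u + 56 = (u + 2)*(u + 4)*(u + 7)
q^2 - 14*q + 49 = (q - 7)^2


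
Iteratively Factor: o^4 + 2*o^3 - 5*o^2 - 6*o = (o + 3)*(o^3 - o^2 - 2*o) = (o + 1)*(o + 3)*(o^2 - 2*o) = (o - 2)*(o + 1)*(o + 3)*(o)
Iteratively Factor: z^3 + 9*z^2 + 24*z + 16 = (z + 1)*(z^2 + 8*z + 16) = (z + 1)*(z + 4)*(z + 4)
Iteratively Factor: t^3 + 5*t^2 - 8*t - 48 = (t + 4)*(t^2 + t - 12) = (t - 3)*(t + 4)*(t + 4)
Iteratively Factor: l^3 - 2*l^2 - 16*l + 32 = (l - 2)*(l^2 - 16) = (l - 4)*(l - 2)*(l + 4)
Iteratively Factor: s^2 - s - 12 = (s + 3)*(s - 4)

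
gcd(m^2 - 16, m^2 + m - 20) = m - 4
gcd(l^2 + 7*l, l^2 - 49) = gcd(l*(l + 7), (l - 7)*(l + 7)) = l + 7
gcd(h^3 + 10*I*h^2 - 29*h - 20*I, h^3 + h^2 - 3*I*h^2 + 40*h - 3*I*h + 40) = h + 5*I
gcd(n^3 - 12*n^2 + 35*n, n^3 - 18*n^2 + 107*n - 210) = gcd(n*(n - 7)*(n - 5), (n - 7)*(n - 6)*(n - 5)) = n^2 - 12*n + 35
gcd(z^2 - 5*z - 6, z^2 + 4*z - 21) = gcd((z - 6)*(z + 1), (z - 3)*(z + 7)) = 1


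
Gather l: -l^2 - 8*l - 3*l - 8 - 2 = -l^2 - 11*l - 10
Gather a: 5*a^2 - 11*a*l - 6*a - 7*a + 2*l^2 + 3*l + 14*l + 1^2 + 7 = 5*a^2 + a*(-11*l - 13) + 2*l^2 + 17*l + 8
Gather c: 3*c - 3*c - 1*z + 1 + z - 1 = 0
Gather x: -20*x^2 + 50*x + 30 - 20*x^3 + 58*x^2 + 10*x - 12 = -20*x^3 + 38*x^2 + 60*x + 18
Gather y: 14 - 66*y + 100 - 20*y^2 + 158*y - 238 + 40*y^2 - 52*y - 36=20*y^2 + 40*y - 160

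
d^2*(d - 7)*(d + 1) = d^4 - 6*d^3 - 7*d^2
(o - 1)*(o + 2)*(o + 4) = o^3 + 5*o^2 + 2*o - 8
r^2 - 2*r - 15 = (r - 5)*(r + 3)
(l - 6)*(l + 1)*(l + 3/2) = l^3 - 7*l^2/2 - 27*l/2 - 9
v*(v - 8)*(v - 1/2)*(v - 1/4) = v^4 - 35*v^3/4 + 49*v^2/8 - v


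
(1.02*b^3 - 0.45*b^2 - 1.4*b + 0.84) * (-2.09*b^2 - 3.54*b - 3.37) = -2.1318*b^5 - 2.6703*b^4 + 1.0816*b^3 + 4.7169*b^2 + 1.7444*b - 2.8308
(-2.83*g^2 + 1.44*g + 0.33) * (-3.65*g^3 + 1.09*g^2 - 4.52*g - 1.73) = 10.3295*g^5 - 8.3407*g^4 + 13.1567*g^3 - 1.2532*g^2 - 3.9828*g - 0.5709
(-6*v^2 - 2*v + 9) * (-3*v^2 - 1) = 18*v^4 + 6*v^3 - 21*v^2 + 2*v - 9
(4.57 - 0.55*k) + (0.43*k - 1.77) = 2.8 - 0.12*k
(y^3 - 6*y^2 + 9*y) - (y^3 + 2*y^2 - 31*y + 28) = -8*y^2 + 40*y - 28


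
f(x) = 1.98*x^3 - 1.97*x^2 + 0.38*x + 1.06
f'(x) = 5.94*x^2 - 3.94*x + 0.38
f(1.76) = 6.42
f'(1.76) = 11.85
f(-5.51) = -392.07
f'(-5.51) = 202.43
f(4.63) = 157.11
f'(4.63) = 109.47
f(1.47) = 3.65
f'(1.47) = 7.42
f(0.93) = 1.30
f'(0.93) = 1.85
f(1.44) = 3.43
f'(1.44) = 7.02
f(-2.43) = -39.91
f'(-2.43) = 45.03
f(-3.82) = -139.51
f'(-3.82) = 102.11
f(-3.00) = -71.27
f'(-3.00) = 65.66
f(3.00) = 37.93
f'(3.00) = 42.02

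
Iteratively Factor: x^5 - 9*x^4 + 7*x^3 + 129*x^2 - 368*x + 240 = (x - 1)*(x^4 - 8*x^3 - x^2 + 128*x - 240) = (x - 3)*(x - 1)*(x^3 - 5*x^2 - 16*x + 80) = (x - 4)*(x - 3)*(x - 1)*(x^2 - x - 20) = (x - 4)*(x - 3)*(x - 1)*(x + 4)*(x - 5)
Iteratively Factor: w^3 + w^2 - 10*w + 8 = (w - 1)*(w^2 + 2*w - 8) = (w - 1)*(w + 4)*(w - 2)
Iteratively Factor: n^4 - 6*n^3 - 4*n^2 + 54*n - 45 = (n - 3)*(n^3 - 3*n^2 - 13*n + 15) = (n - 5)*(n - 3)*(n^2 + 2*n - 3) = (n - 5)*(n - 3)*(n + 3)*(n - 1)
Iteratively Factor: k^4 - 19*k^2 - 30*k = (k + 2)*(k^3 - 2*k^2 - 15*k) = (k - 5)*(k + 2)*(k^2 + 3*k) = (k - 5)*(k + 2)*(k + 3)*(k)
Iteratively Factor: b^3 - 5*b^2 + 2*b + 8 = (b + 1)*(b^2 - 6*b + 8) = (b - 4)*(b + 1)*(b - 2)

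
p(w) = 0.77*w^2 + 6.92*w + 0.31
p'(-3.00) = 2.30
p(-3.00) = -13.52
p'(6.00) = 16.16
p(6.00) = 69.55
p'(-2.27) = 3.42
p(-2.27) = -11.43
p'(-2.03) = 3.79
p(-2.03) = -10.56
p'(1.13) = 8.66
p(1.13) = 9.11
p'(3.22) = 11.88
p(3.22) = 30.58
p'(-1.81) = 4.13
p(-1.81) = -9.69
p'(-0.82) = 5.66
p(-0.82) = -4.85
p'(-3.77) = 1.11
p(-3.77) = -14.83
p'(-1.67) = 4.35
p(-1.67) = -9.10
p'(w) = 1.54*w + 6.92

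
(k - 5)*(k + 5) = k^2 - 25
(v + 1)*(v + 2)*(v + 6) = v^3 + 9*v^2 + 20*v + 12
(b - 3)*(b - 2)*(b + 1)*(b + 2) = b^4 - 2*b^3 - 7*b^2 + 8*b + 12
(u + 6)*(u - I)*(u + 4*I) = u^3 + 6*u^2 + 3*I*u^2 + 4*u + 18*I*u + 24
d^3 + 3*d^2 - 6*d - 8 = (d - 2)*(d + 1)*(d + 4)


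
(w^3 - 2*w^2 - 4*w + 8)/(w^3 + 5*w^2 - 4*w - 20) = (w - 2)/(w + 5)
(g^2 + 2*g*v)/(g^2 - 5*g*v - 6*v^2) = g*(-g - 2*v)/(-g^2 + 5*g*v + 6*v^2)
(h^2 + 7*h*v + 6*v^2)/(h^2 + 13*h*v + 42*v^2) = (h + v)/(h + 7*v)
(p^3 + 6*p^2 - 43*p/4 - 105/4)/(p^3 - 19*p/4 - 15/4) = (p + 7)/(p + 1)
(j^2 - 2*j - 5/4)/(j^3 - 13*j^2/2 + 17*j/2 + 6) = (j - 5/2)/(j^2 - 7*j + 12)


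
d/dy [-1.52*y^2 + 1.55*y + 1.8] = 1.55 - 3.04*y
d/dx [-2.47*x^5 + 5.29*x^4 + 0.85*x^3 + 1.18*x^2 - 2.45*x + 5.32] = -12.35*x^4 + 21.16*x^3 + 2.55*x^2 + 2.36*x - 2.45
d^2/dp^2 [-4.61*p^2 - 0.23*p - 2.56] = -9.22000000000000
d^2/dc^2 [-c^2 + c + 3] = -2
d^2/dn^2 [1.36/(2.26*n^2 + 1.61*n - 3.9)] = (-13.892672*n^2 - 9.896992*n + 1.36*(4.52*n + 1.61)*(9.04*n + 3.22) + 23.97408)/(2.26*n^2 + 1.61*n - 3.9)^3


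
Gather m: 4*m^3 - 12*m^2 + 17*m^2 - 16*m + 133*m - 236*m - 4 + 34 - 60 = 4*m^3 + 5*m^2 - 119*m - 30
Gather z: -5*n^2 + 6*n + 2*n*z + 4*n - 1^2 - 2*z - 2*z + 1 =-5*n^2 + 10*n + z*(2*n - 4)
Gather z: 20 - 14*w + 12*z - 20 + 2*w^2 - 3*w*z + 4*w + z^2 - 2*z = 2*w^2 - 10*w + z^2 + z*(10 - 3*w)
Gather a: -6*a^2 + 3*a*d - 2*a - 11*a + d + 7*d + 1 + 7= -6*a^2 + a*(3*d - 13) + 8*d + 8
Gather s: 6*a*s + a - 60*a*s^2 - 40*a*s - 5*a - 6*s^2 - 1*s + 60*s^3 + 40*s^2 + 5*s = -4*a + 60*s^3 + s^2*(34 - 60*a) + s*(4 - 34*a)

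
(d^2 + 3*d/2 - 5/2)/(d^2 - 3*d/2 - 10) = (d - 1)/(d - 4)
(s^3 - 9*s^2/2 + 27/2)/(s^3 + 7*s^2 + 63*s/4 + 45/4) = 2*(s^2 - 6*s + 9)/(2*s^2 + 11*s + 15)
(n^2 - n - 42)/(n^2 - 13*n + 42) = (n + 6)/(n - 6)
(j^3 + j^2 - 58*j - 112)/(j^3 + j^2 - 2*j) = (j^2 - j - 56)/(j*(j - 1))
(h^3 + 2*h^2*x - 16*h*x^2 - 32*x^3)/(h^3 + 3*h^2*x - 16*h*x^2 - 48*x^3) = (h + 2*x)/(h + 3*x)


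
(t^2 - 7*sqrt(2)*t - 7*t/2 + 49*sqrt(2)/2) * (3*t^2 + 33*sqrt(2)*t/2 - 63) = 3*t^4 - 21*t^3/2 - 9*sqrt(2)*t^3/2 - 294*t^2 + 63*sqrt(2)*t^2/4 + 441*sqrt(2)*t + 1029*t - 3087*sqrt(2)/2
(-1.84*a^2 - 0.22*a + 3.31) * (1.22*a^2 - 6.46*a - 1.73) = -2.2448*a^4 + 11.618*a^3 + 8.6426*a^2 - 21.002*a - 5.7263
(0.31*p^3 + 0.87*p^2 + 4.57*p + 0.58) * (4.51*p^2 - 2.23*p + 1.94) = 1.3981*p^5 + 3.2324*p^4 + 19.272*p^3 - 5.8875*p^2 + 7.5724*p + 1.1252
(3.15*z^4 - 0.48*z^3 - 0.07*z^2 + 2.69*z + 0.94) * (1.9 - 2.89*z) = -9.1035*z^5 + 7.3722*z^4 - 0.7097*z^3 - 7.9071*z^2 + 2.3944*z + 1.786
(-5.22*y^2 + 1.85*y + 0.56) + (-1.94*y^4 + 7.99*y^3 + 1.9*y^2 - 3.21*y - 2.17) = -1.94*y^4 + 7.99*y^3 - 3.32*y^2 - 1.36*y - 1.61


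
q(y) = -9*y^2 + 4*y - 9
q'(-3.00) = 58.00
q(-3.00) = -102.00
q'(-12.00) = 220.00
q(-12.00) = -1353.00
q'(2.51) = -41.18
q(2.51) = -55.66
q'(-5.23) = 98.14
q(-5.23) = -276.10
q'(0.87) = -11.66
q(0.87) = -12.33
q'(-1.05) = 22.90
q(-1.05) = -23.12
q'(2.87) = -47.66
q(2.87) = -71.65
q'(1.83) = -28.94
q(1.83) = -31.82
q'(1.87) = -29.66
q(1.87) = -32.99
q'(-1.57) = 32.26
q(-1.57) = -37.46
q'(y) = 4 - 18*y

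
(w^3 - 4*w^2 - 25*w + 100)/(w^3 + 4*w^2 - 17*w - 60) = (w - 5)/(w + 3)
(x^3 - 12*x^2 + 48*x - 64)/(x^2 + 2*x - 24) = (x^2 - 8*x + 16)/(x + 6)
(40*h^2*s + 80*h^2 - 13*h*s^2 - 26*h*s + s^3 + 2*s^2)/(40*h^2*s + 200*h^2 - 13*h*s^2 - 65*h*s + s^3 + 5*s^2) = (s + 2)/(s + 5)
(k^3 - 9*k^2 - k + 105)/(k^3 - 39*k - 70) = (k^2 - 2*k - 15)/(k^2 + 7*k + 10)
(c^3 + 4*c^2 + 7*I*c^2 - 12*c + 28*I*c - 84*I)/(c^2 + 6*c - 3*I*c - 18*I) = (c^2 + c*(-2 + 7*I) - 14*I)/(c - 3*I)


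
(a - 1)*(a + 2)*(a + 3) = a^3 + 4*a^2 + a - 6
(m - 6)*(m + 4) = m^2 - 2*m - 24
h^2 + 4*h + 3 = (h + 1)*(h + 3)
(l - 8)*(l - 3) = l^2 - 11*l + 24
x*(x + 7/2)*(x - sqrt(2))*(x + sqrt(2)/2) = x^4 - sqrt(2)*x^3/2 + 7*x^3/2 - 7*sqrt(2)*x^2/4 - x^2 - 7*x/2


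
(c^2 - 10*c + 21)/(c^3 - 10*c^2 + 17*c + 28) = (c - 3)/(c^2 - 3*c - 4)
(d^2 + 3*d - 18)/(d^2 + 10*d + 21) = (d^2 + 3*d - 18)/(d^2 + 10*d + 21)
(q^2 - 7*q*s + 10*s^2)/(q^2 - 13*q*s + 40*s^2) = (q - 2*s)/(q - 8*s)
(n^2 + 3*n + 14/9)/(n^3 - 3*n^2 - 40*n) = (n^2 + 3*n + 14/9)/(n*(n^2 - 3*n - 40))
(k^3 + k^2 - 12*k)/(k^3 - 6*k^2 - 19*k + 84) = k/(k - 7)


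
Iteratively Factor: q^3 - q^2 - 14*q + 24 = (q + 4)*(q^2 - 5*q + 6) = (q - 3)*(q + 4)*(q - 2)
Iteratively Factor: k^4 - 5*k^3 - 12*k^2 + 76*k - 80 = (k + 4)*(k^3 - 9*k^2 + 24*k - 20) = (k - 5)*(k + 4)*(k^2 - 4*k + 4) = (k - 5)*(k - 2)*(k + 4)*(k - 2)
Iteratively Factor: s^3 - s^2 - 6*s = (s + 2)*(s^2 - 3*s) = (s - 3)*(s + 2)*(s)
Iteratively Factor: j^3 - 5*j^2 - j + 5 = (j - 5)*(j^2 - 1) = (j - 5)*(j + 1)*(j - 1)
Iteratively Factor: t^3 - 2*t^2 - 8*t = (t - 4)*(t^2 + 2*t) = (t - 4)*(t + 2)*(t)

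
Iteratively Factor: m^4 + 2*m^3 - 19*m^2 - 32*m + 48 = (m + 4)*(m^3 - 2*m^2 - 11*m + 12) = (m + 3)*(m + 4)*(m^2 - 5*m + 4) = (m - 4)*(m + 3)*(m + 4)*(m - 1)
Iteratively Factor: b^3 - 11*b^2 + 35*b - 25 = (b - 1)*(b^2 - 10*b + 25) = (b - 5)*(b - 1)*(b - 5)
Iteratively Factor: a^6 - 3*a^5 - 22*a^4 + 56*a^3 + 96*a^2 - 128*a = (a + 4)*(a^5 - 7*a^4 + 6*a^3 + 32*a^2 - 32*a) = (a - 1)*(a + 4)*(a^4 - 6*a^3 + 32*a) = a*(a - 1)*(a + 4)*(a^3 - 6*a^2 + 32) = a*(a - 4)*(a - 1)*(a + 4)*(a^2 - 2*a - 8) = a*(a - 4)*(a - 1)*(a + 2)*(a + 4)*(a - 4)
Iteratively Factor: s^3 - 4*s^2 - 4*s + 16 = (s + 2)*(s^2 - 6*s + 8) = (s - 4)*(s + 2)*(s - 2)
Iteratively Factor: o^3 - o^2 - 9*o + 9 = (o + 3)*(o^2 - 4*o + 3) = (o - 3)*(o + 3)*(o - 1)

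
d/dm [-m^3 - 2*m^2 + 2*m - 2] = -3*m^2 - 4*m + 2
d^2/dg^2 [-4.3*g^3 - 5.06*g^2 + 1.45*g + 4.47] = -25.8*g - 10.12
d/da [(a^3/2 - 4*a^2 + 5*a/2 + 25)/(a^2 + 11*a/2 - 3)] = 2*(a^4 + 11*a^3 - 58*a^2 - 52*a - 290)/(4*a^4 + 44*a^3 + 97*a^2 - 132*a + 36)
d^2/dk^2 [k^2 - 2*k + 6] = 2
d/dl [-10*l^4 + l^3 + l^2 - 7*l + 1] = -40*l^3 + 3*l^2 + 2*l - 7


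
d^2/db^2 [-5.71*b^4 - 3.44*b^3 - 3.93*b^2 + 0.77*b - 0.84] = -68.52*b^2 - 20.64*b - 7.86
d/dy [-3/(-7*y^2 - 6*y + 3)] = 6*(-7*y - 3)/(7*y^2 + 6*y - 3)^2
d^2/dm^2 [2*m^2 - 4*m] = 4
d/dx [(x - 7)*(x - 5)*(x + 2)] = 3*x^2 - 20*x + 11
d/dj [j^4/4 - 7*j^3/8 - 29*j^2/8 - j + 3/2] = j^3 - 21*j^2/8 - 29*j/4 - 1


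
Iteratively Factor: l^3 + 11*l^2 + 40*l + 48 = (l + 4)*(l^2 + 7*l + 12) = (l + 3)*(l + 4)*(l + 4)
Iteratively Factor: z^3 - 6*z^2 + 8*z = (z - 4)*(z^2 - 2*z) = z*(z - 4)*(z - 2)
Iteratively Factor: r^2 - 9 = (r + 3)*(r - 3)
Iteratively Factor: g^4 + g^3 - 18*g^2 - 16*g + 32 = (g - 4)*(g^3 + 5*g^2 + 2*g - 8) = (g - 4)*(g + 2)*(g^2 + 3*g - 4) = (g - 4)*(g + 2)*(g + 4)*(g - 1)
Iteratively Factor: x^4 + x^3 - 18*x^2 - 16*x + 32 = (x - 1)*(x^3 + 2*x^2 - 16*x - 32) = (x - 1)*(x + 4)*(x^2 - 2*x - 8) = (x - 4)*(x - 1)*(x + 4)*(x + 2)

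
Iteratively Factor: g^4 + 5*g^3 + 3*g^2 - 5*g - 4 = (g + 1)*(g^3 + 4*g^2 - g - 4) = (g + 1)^2*(g^2 + 3*g - 4) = (g + 1)^2*(g + 4)*(g - 1)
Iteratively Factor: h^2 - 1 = (h - 1)*(h + 1)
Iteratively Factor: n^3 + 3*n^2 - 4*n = (n + 4)*(n^2 - n) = (n - 1)*(n + 4)*(n)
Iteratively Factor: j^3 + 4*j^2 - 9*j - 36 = (j + 4)*(j^2 - 9) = (j + 3)*(j + 4)*(j - 3)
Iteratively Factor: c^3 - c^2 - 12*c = (c)*(c^2 - c - 12) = c*(c + 3)*(c - 4)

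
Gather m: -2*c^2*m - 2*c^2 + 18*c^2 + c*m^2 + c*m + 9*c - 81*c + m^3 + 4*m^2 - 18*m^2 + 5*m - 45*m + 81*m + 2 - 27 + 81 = 16*c^2 - 72*c + m^3 + m^2*(c - 14) + m*(-2*c^2 + c + 41) + 56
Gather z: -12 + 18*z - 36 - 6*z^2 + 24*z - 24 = -6*z^2 + 42*z - 72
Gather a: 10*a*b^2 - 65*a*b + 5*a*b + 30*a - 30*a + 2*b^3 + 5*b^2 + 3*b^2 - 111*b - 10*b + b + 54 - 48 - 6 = a*(10*b^2 - 60*b) + 2*b^3 + 8*b^2 - 120*b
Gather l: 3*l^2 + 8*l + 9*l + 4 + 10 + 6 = 3*l^2 + 17*l + 20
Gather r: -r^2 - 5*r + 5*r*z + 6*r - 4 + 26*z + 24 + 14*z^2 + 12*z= -r^2 + r*(5*z + 1) + 14*z^2 + 38*z + 20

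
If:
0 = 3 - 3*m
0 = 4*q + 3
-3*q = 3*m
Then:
No Solution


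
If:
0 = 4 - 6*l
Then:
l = 2/3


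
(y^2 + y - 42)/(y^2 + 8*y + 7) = (y - 6)/(y + 1)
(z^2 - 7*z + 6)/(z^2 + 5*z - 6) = (z - 6)/(z + 6)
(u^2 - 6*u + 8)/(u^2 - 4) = (u - 4)/(u + 2)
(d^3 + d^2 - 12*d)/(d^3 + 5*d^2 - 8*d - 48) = d/(d + 4)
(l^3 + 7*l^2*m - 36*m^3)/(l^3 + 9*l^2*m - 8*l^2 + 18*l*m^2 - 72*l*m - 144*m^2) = (l - 2*m)/(l - 8)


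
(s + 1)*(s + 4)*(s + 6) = s^3 + 11*s^2 + 34*s + 24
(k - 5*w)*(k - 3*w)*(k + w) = k^3 - 7*k^2*w + 7*k*w^2 + 15*w^3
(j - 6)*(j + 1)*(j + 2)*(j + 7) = j^4 + 4*j^3 - 37*j^2 - 124*j - 84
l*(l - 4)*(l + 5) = l^3 + l^2 - 20*l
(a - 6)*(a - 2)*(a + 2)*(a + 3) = a^4 - 3*a^3 - 22*a^2 + 12*a + 72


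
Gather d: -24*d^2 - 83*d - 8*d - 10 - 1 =-24*d^2 - 91*d - 11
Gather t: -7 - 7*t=-7*t - 7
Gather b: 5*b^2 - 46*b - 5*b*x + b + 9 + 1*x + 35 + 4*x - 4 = 5*b^2 + b*(-5*x - 45) + 5*x + 40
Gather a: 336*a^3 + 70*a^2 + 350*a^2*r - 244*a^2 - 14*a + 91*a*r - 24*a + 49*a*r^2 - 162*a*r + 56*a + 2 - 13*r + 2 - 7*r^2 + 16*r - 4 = 336*a^3 + a^2*(350*r - 174) + a*(49*r^2 - 71*r + 18) - 7*r^2 + 3*r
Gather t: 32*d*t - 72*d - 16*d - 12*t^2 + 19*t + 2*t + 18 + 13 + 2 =-88*d - 12*t^2 + t*(32*d + 21) + 33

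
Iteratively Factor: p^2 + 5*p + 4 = (p + 4)*(p + 1)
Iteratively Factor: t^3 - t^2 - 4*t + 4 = (t - 2)*(t^2 + t - 2) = (t - 2)*(t - 1)*(t + 2)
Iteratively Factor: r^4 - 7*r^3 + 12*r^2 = (r)*(r^3 - 7*r^2 + 12*r) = r^2*(r^2 - 7*r + 12) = r^2*(r - 3)*(r - 4)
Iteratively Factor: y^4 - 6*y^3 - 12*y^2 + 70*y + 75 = (y + 1)*(y^3 - 7*y^2 - 5*y + 75) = (y + 1)*(y + 3)*(y^2 - 10*y + 25) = (y - 5)*(y + 1)*(y + 3)*(y - 5)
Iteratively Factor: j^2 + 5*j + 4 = (j + 1)*(j + 4)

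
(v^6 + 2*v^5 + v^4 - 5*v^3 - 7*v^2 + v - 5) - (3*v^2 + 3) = v^6 + 2*v^5 + v^4 - 5*v^3 - 10*v^2 + v - 8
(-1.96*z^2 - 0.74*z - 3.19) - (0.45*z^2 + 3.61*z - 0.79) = -2.41*z^2 - 4.35*z - 2.4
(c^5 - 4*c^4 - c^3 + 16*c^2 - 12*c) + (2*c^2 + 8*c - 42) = c^5 - 4*c^4 - c^3 + 18*c^2 - 4*c - 42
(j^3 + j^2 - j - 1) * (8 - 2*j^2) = -2*j^5 - 2*j^4 + 10*j^3 + 10*j^2 - 8*j - 8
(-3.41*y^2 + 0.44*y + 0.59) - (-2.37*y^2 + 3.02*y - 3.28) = -1.04*y^2 - 2.58*y + 3.87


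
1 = 1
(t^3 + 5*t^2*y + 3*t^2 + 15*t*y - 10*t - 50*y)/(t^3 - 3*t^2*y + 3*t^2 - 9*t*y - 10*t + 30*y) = (-t - 5*y)/(-t + 3*y)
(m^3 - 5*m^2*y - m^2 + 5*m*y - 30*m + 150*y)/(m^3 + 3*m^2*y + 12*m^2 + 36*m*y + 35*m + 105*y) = (m^2 - 5*m*y - 6*m + 30*y)/(m^2 + 3*m*y + 7*m + 21*y)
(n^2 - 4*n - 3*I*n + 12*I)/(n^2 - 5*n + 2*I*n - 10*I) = (n^2 - n*(4 + 3*I) + 12*I)/(n^2 + n*(-5 + 2*I) - 10*I)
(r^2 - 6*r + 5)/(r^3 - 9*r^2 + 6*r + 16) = (r^2 - 6*r + 5)/(r^3 - 9*r^2 + 6*r + 16)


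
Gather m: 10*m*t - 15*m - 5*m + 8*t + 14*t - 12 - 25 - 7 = m*(10*t - 20) + 22*t - 44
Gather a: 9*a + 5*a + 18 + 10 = 14*a + 28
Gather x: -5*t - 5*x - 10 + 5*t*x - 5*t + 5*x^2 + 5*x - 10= 5*t*x - 10*t + 5*x^2 - 20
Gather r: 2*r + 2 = 2*r + 2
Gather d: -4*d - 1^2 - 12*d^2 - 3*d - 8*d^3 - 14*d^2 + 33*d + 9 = -8*d^3 - 26*d^2 + 26*d + 8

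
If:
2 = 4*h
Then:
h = 1/2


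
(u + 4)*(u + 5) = u^2 + 9*u + 20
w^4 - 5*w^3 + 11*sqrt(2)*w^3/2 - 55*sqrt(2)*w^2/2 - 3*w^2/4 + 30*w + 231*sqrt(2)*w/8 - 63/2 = (w - 7/2)*(w - 3/2)*(w - sqrt(2)/2)*(w + 6*sqrt(2))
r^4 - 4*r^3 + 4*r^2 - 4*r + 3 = (r - 3)*(r - 1)*(r - I)*(r + I)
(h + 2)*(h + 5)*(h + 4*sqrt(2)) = h^3 + 4*sqrt(2)*h^2 + 7*h^2 + 10*h + 28*sqrt(2)*h + 40*sqrt(2)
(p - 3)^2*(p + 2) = p^3 - 4*p^2 - 3*p + 18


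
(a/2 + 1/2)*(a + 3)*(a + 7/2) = a^3/2 + 15*a^2/4 + 17*a/2 + 21/4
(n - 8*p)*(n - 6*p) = n^2 - 14*n*p + 48*p^2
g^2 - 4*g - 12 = (g - 6)*(g + 2)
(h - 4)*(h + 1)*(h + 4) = h^3 + h^2 - 16*h - 16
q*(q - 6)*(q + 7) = q^3 + q^2 - 42*q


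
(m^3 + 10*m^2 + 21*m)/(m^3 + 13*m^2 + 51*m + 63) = m/(m + 3)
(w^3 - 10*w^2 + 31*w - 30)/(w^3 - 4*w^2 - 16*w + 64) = (w^3 - 10*w^2 + 31*w - 30)/(w^3 - 4*w^2 - 16*w + 64)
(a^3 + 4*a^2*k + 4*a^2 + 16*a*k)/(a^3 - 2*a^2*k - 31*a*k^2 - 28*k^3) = a*(a + 4)/(a^2 - 6*a*k - 7*k^2)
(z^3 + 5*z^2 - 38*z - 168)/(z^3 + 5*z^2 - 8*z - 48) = (z^2 + z - 42)/(z^2 + z - 12)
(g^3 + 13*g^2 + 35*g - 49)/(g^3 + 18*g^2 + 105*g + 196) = (g - 1)/(g + 4)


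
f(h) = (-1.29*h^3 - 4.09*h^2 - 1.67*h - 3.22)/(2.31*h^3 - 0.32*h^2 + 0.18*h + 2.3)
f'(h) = (-6.93*h^2 + 0.64*h - 0.18)*(-1.29*h^3 - 4.09*h^2 - 1.67*h - 3.22)/(2.31*h^3 - 0.32*h^2 + 0.18*h + 2.3)^2 + (-3.87*h^2 - 8.18*h - 1.67)/(2.31*h^3 - 0.32*h^2 + 0.18*h + 2.3) = (9.86069999999999*h^4 + 7.251*h^3 + 12.143*h^2 - 20.8748*h - 3.2614)/(5.3361*h^6 - 1.4784*h^5 + 0.934*h^4 + 10.5108*h^3 - 1.4396*h^2 + 0.828*h + 5.29)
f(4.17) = -1.06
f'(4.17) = 0.13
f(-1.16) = 2.45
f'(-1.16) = 11.58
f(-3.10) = -0.02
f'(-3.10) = 0.18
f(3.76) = -1.12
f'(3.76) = 0.17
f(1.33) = -2.12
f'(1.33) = 0.70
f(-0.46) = -1.66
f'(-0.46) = 2.33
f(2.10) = -1.62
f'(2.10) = 0.52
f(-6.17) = -0.28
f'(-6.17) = 0.04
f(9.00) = -0.78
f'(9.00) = 0.03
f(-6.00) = -0.27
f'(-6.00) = 0.05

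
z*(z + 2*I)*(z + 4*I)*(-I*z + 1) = -I*z^4 + 7*z^3 + 14*I*z^2 - 8*z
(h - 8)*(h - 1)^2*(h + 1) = h^4 - 9*h^3 + 7*h^2 + 9*h - 8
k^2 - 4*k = k*(k - 4)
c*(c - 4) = c^2 - 4*c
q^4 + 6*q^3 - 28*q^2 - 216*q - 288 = (q - 6)*(q + 2)*(q + 4)*(q + 6)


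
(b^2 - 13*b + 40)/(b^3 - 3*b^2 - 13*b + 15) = (b - 8)/(b^2 + 2*b - 3)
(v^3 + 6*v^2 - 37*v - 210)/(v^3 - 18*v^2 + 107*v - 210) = (v^2 + 12*v + 35)/(v^2 - 12*v + 35)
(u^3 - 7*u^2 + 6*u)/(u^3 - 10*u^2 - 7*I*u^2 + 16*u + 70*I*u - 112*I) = u*(u^2 - 7*u + 6)/(u^3 - u^2*(10 + 7*I) + 2*u*(8 + 35*I) - 112*I)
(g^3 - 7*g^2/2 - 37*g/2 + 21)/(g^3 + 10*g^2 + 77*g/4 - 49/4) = 2*(g^2 - 7*g + 6)/(2*g^2 + 13*g - 7)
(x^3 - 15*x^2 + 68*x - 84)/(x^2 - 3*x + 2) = (x^2 - 13*x + 42)/(x - 1)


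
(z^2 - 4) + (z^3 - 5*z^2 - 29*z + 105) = z^3 - 4*z^2 - 29*z + 101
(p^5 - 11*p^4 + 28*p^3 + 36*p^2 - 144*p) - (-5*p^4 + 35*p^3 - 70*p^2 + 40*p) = p^5 - 6*p^4 - 7*p^3 + 106*p^2 - 184*p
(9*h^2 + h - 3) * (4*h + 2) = 36*h^3 + 22*h^2 - 10*h - 6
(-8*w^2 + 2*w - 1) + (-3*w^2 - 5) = -11*w^2 + 2*w - 6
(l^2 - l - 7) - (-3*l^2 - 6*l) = 4*l^2 + 5*l - 7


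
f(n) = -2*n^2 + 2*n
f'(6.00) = -22.00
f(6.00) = -60.00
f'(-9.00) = 38.00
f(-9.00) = -180.00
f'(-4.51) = 20.04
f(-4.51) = -49.70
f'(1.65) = -4.60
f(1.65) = -2.14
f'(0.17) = 1.32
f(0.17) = 0.28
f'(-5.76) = 25.04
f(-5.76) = -77.88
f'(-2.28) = 11.12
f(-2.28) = -14.96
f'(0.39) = 0.44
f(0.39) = 0.48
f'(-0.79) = 5.16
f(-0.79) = -2.83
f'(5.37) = -19.48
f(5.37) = -46.93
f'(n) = 2 - 4*n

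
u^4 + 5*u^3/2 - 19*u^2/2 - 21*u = u*(u - 3)*(u + 2)*(u + 7/2)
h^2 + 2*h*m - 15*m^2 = (h - 3*m)*(h + 5*m)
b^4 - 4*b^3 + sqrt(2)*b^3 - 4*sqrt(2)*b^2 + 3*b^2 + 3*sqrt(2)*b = b*(b - 3)*(b - 1)*(b + sqrt(2))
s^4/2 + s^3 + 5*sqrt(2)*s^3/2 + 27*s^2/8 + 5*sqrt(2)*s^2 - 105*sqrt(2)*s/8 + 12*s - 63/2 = (s/2 + sqrt(2))*(s - 3/2)*(s + 7/2)*(s + 3*sqrt(2))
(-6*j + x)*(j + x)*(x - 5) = -6*j^2*x + 30*j^2 - 5*j*x^2 + 25*j*x + x^3 - 5*x^2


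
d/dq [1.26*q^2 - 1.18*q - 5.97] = 2.52*q - 1.18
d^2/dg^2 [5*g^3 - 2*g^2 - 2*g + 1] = 30*g - 4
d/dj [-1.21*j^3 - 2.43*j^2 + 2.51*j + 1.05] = -3.63*j^2 - 4.86*j + 2.51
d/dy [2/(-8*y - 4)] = (2*y + 1)^(-2)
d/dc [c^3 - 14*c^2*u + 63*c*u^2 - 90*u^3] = 3*c^2 - 28*c*u + 63*u^2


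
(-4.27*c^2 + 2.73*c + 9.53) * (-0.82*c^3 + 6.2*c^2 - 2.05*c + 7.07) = 3.5014*c^5 - 28.7126*c^4 + 17.8649*c^3 + 23.3006*c^2 - 0.235399999999995*c + 67.3771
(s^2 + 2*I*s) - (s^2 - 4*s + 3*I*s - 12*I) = 4*s - I*s + 12*I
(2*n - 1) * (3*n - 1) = 6*n^2 - 5*n + 1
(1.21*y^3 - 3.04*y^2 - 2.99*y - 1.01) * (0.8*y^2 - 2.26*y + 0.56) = 0.968*y^5 - 5.1666*y^4 + 5.156*y^3 + 4.247*y^2 + 0.6082*y - 0.5656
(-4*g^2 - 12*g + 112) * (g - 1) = -4*g^3 - 8*g^2 + 124*g - 112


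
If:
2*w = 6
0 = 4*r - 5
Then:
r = 5/4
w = 3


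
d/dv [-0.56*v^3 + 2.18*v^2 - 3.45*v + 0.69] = -1.68*v^2 + 4.36*v - 3.45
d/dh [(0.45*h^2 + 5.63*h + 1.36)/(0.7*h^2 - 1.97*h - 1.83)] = (-4.8275*h^2 - 3.551*h - 7.6237)/(0.49*h^4 - 2.758*h^3 + 1.3189*h^2 + 7.2102*h + 3.3489)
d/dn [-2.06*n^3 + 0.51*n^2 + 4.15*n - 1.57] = -6.18*n^2 + 1.02*n + 4.15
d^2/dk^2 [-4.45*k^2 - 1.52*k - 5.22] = -8.90000000000000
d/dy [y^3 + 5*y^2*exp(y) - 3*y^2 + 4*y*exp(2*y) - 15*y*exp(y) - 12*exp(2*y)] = 5*y^2*exp(y) + 3*y^2 + 8*y*exp(2*y) - 5*y*exp(y) - 6*y - 20*exp(2*y) - 15*exp(y)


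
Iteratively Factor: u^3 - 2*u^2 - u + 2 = (u + 1)*(u^2 - 3*u + 2) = (u - 2)*(u + 1)*(u - 1)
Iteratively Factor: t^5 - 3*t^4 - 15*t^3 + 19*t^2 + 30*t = (t)*(t^4 - 3*t^3 - 15*t^2 + 19*t + 30) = t*(t + 3)*(t^3 - 6*t^2 + 3*t + 10) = t*(t - 5)*(t + 3)*(t^2 - t - 2) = t*(t - 5)*(t + 1)*(t + 3)*(t - 2)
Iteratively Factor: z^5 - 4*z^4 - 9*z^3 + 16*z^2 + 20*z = (z - 2)*(z^4 - 2*z^3 - 13*z^2 - 10*z) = (z - 2)*(z + 2)*(z^3 - 4*z^2 - 5*z) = (z - 5)*(z - 2)*(z + 2)*(z^2 + z) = z*(z - 5)*(z - 2)*(z + 2)*(z + 1)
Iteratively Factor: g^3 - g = (g - 1)*(g^2 + g) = g*(g - 1)*(g + 1)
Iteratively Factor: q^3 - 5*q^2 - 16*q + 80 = (q - 5)*(q^2 - 16) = (q - 5)*(q - 4)*(q + 4)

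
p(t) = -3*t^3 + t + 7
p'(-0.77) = -4.34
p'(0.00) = 1.00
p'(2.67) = -63.16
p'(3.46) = -106.74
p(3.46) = -113.81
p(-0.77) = 7.60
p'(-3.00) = -80.00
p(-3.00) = 85.00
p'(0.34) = -0.04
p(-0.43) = 6.81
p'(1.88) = -30.81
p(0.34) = 7.22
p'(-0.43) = -0.66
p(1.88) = -11.05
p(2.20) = -22.74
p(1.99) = -14.65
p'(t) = 1 - 9*t^2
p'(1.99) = -34.64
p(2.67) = -47.43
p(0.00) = 7.00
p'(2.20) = -42.56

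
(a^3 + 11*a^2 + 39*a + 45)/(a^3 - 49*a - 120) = (a + 3)/(a - 8)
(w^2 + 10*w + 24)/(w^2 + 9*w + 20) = (w + 6)/(w + 5)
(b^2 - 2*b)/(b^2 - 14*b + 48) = b*(b - 2)/(b^2 - 14*b + 48)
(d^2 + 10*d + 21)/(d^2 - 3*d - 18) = (d + 7)/(d - 6)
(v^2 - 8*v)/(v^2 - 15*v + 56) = v/(v - 7)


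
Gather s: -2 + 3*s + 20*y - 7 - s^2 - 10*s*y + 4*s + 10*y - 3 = -s^2 + s*(7 - 10*y) + 30*y - 12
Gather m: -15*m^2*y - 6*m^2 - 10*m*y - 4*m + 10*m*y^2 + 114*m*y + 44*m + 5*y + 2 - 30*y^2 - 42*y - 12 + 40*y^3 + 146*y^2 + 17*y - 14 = m^2*(-15*y - 6) + m*(10*y^2 + 104*y + 40) + 40*y^3 + 116*y^2 - 20*y - 24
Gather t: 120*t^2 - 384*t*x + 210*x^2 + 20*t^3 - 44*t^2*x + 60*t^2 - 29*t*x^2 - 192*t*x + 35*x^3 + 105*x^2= 20*t^3 + t^2*(180 - 44*x) + t*(-29*x^2 - 576*x) + 35*x^3 + 315*x^2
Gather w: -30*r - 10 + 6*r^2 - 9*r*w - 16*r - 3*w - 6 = 6*r^2 - 46*r + w*(-9*r - 3) - 16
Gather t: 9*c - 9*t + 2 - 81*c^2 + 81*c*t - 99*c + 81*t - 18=-81*c^2 - 90*c + t*(81*c + 72) - 16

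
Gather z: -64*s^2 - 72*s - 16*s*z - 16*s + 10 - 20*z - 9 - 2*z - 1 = -64*s^2 - 88*s + z*(-16*s - 22)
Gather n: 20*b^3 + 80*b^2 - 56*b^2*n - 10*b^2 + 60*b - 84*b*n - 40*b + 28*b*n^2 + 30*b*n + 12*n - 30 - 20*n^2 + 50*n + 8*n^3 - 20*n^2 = 20*b^3 + 70*b^2 + 20*b + 8*n^3 + n^2*(28*b - 40) + n*(-56*b^2 - 54*b + 62) - 30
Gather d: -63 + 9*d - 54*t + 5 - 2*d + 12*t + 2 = 7*d - 42*t - 56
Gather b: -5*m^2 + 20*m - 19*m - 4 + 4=-5*m^2 + m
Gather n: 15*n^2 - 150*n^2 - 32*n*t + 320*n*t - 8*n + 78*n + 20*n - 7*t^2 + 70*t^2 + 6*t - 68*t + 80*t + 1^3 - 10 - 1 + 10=-135*n^2 + n*(288*t + 90) + 63*t^2 + 18*t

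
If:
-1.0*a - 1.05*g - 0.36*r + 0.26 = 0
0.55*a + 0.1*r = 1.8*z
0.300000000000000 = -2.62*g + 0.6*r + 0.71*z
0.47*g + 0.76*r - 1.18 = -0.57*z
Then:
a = -0.49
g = 0.21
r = 1.48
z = -0.07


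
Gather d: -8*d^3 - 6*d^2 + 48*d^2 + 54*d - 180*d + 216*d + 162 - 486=-8*d^3 + 42*d^2 + 90*d - 324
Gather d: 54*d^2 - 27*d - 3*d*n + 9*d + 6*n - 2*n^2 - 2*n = 54*d^2 + d*(-3*n - 18) - 2*n^2 + 4*n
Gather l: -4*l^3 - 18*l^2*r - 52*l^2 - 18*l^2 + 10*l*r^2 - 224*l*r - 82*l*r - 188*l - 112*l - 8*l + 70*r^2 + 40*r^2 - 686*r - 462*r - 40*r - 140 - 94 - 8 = -4*l^3 + l^2*(-18*r - 70) + l*(10*r^2 - 306*r - 308) + 110*r^2 - 1188*r - 242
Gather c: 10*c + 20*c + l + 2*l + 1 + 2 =30*c + 3*l + 3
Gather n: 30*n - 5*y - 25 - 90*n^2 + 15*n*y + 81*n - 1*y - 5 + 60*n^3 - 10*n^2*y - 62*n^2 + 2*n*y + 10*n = 60*n^3 + n^2*(-10*y - 152) + n*(17*y + 121) - 6*y - 30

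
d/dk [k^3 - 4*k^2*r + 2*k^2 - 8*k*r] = 3*k^2 - 8*k*r + 4*k - 8*r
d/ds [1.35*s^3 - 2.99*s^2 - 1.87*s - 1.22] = 4.05*s^2 - 5.98*s - 1.87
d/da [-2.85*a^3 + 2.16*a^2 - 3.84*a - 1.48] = -8.55*a^2 + 4.32*a - 3.84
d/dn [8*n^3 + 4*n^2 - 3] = 8*n*(3*n + 1)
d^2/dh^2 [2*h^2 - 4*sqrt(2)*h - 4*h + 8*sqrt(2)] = 4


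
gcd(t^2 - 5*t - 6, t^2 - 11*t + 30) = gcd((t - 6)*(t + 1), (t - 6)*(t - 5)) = t - 6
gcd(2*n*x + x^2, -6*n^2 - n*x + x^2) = 2*n + x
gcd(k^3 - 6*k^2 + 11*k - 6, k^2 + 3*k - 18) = k - 3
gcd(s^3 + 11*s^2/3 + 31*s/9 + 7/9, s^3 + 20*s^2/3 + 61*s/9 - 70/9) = s + 7/3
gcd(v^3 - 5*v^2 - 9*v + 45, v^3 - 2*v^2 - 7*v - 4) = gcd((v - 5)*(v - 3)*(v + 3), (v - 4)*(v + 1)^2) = 1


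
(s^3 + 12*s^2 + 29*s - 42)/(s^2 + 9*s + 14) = (s^2 + 5*s - 6)/(s + 2)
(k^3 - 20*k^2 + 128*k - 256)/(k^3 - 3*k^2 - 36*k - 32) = (k^2 - 12*k + 32)/(k^2 + 5*k + 4)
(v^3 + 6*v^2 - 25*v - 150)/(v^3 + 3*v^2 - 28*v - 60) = (v + 5)/(v + 2)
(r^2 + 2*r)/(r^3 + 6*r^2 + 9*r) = (r + 2)/(r^2 + 6*r + 9)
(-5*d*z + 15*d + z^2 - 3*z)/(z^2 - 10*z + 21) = (-5*d + z)/(z - 7)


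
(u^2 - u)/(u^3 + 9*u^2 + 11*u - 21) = u/(u^2 + 10*u + 21)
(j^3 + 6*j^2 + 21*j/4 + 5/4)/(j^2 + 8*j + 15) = (j^2 + j + 1/4)/(j + 3)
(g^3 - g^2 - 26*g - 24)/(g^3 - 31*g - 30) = (g + 4)/(g + 5)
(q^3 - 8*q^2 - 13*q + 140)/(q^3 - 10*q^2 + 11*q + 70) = (q + 4)/(q + 2)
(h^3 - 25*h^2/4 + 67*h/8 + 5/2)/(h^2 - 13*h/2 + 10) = h + 1/4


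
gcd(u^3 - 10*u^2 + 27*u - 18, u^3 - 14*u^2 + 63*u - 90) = u^2 - 9*u + 18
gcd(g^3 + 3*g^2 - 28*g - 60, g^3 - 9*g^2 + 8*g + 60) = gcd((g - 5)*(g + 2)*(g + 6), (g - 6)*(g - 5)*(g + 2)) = g^2 - 3*g - 10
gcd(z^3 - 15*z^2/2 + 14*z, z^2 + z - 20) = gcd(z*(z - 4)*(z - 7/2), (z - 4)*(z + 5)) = z - 4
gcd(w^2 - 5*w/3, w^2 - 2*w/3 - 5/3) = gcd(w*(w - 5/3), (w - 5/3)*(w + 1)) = w - 5/3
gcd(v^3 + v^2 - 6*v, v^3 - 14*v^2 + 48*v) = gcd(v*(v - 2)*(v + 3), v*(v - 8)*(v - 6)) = v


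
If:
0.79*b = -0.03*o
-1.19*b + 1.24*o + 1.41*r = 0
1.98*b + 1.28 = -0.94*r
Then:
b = -0.05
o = 1.37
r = -1.25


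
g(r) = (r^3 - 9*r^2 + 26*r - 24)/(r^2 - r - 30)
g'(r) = (1 - 2*r)*(r^3 - 9*r^2 + 26*r - 24)/(r^2 - r - 30)^2 + (3*r^2 - 18*r + 26)/(r^2 - r - 30)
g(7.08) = 4.89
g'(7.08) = -1.18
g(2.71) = -0.01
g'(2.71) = 0.03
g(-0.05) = 0.85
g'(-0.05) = -0.93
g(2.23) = -0.01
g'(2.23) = -0.03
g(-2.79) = 9.69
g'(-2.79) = -8.41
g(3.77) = 0.02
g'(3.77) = -0.03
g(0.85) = 0.26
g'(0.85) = -0.42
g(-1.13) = 2.40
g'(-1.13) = -2.10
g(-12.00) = -26.67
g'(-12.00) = 0.06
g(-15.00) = -27.69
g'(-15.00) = 0.54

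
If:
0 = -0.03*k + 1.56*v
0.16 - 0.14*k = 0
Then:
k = 1.14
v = 0.02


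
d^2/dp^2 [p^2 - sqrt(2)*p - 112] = 2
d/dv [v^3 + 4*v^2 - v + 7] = 3*v^2 + 8*v - 1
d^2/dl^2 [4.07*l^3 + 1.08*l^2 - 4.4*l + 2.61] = 24.42*l + 2.16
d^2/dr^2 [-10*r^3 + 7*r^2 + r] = 14 - 60*r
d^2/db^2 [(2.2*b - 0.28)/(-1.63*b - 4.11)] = (30.964784 - 1.77635683940025e-15*b)/(1.63*b + 4.11)^3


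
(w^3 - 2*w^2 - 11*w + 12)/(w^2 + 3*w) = w - 5 + 4/w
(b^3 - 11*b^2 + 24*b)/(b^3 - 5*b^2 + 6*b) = (b - 8)/(b - 2)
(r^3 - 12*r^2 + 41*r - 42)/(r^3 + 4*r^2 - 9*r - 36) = (r^2 - 9*r + 14)/(r^2 + 7*r + 12)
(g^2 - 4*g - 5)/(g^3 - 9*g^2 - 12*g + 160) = (g + 1)/(g^2 - 4*g - 32)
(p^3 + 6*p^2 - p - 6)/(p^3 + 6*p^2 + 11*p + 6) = (p^2 + 5*p - 6)/(p^2 + 5*p + 6)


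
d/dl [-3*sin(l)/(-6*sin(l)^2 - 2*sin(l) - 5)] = 3*(5 - 6*sin(l)^2)*cos(l)/(6*sin(l)^2 + 2*sin(l) + 5)^2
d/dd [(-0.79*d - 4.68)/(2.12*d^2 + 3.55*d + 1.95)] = (1.6748*d^2 + 19.8432*d + 15.0735)/(4.4944*d^4 + 15.052*d^3 + 20.8705*d^2 + 13.845*d + 3.8025)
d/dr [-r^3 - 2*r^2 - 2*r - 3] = -3*r^2 - 4*r - 2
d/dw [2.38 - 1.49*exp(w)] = -1.49*exp(w)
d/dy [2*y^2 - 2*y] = 4*y - 2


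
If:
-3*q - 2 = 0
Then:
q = -2/3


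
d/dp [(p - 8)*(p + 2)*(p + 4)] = 3*p^2 - 4*p - 40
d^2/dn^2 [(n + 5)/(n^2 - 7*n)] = 2*(n*(2 - 3*n)*(n - 7) + (n + 5)*(2*n - 7)^2)/(n^3*(n - 7)^3)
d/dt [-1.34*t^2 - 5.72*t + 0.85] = -2.68*t - 5.72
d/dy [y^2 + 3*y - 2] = 2*y + 3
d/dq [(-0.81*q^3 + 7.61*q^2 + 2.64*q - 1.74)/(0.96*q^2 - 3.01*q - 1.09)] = (-0.7776*q^4 + 4.8762*q^3 - 22.7918*q^2 - 13.249*q - 8.115)/(0.9216*q^4 - 5.7792*q^3 + 6.9673*q^2 + 6.5618*q + 1.1881)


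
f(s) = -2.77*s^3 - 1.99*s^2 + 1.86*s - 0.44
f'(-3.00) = -60.99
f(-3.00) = 50.86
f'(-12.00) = -1147.02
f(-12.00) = 4477.24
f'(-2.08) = -25.81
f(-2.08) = 12.01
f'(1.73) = -29.90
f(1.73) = -17.52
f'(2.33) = -52.53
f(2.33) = -41.95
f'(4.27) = -166.65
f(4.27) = -244.44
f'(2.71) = -69.96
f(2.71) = -65.14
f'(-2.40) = -36.45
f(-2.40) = 21.93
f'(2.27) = -50.00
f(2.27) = -38.87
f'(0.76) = -5.96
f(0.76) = -1.39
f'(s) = -8.31*s^2 - 3.98*s + 1.86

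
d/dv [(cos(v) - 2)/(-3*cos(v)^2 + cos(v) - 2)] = 3*(4 - cos(v))*sin(v)*cos(v)/(3*sin(v)^2 + cos(v) - 5)^2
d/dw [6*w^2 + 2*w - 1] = 12*w + 2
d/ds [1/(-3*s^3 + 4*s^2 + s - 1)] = (9*s^2 - 8*s - 1)/(3*s^3 - 4*s^2 - s + 1)^2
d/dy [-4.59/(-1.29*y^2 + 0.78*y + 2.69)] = (3.5802 - 11.8422*y)/(-1.29*y^2 + 0.78*y + 2.69)^2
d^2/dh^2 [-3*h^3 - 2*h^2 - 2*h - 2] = -18*h - 4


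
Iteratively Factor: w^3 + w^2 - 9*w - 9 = (w + 1)*(w^2 - 9) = (w - 3)*(w + 1)*(w + 3)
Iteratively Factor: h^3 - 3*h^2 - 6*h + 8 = (h + 2)*(h^2 - 5*h + 4) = (h - 4)*(h + 2)*(h - 1)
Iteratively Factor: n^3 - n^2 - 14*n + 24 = (n - 3)*(n^2 + 2*n - 8) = (n - 3)*(n - 2)*(n + 4)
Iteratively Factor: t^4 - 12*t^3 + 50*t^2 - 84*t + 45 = (t - 5)*(t^3 - 7*t^2 + 15*t - 9) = (t - 5)*(t - 3)*(t^2 - 4*t + 3) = (t - 5)*(t - 3)*(t - 1)*(t - 3)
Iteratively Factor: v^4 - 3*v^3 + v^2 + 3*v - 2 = (v + 1)*(v^3 - 4*v^2 + 5*v - 2) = (v - 1)*(v + 1)*(v^2 - 3*v + 2) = (v - 2)*(v - 1)*(v + 1)*(v - 1)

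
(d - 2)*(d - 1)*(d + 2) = d^3 - d^2 - 4*d + 4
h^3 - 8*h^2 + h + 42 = (h - 7)*(h - 3)*(h + 2)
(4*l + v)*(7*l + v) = 28*l^2 + 11*l*v + v^2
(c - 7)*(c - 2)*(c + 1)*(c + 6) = c^4 - 2*c^3 - 43*c^2 + 44*c + 84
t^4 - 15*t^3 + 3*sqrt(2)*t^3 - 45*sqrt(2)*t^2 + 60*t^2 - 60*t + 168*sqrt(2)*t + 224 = (t - 8)*(t - 7)*(t + sqrt(2))*(t + 2*sqrt(2))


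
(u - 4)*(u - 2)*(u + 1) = u^3 - 5*u^2 + 2*u + 8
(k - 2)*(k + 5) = k^2 + 3*k - 10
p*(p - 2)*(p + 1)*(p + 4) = p^4 + 3*p^3 - 6*p^2 - 8*p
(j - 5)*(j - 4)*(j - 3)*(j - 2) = j^4 - 14*j^3 + 71*j^2 - 154*j + 120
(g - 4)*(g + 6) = g^2 + 2*g - 24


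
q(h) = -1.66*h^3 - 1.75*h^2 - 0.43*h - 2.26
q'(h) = -4.98*h^2 - 3.5*h - 0.43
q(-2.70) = 18.82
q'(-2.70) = -27.28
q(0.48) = -3.05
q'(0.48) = -3.26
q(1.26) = -8.90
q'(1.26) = -12.75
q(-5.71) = 252.18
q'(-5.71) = -142.81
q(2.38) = -35.58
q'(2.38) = -36.97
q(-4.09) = 83.80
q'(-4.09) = -69.42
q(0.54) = -3.26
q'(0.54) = -3.77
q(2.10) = -26.25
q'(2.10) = -29.74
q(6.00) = -426.40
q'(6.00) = -200.71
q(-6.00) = 295.88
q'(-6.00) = -158.71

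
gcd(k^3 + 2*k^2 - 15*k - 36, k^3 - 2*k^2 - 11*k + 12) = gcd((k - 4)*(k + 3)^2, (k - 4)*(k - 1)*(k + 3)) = k^2 - k - 12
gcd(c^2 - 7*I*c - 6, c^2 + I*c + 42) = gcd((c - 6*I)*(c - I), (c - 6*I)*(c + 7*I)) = c - 6*I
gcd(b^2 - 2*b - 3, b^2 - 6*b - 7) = b + 1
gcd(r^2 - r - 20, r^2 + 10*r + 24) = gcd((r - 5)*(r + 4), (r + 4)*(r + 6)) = r + 4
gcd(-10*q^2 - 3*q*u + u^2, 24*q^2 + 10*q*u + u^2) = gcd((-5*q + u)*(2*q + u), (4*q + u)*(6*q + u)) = 1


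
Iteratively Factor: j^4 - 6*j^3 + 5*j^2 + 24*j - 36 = (j - 3)*(j^3 - 3*j^2 - 4*j + 12) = (j - 3)^2*(j^2 - 4) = (j - 3)^2*(j - 2)*(j + 2)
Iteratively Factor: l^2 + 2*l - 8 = (l + 4)*(l - 2)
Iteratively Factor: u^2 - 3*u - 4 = (u - 4)*(u + 1)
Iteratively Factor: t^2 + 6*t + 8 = (t + 2)*(t + 4)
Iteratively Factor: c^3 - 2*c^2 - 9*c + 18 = (c - 3)*(c^2 + c - 6) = (c - 3)*(c + 3)*(c - 2)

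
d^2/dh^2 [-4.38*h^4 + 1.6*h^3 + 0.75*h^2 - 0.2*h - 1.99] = -52.56*h^2 + 9.6*h + 1.5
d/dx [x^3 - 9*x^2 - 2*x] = 3*x^2 - 18*x - 2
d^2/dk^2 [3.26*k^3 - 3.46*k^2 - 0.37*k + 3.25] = 19.56*k - 6.92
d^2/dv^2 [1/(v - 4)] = 2/(v - 4)^3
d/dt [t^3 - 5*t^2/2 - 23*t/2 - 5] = 3*t^2 - 5*t - 23/2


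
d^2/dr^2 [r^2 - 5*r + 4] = 2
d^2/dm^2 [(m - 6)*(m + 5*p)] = 2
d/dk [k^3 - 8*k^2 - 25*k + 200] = 3*k^2 - 16*k - 25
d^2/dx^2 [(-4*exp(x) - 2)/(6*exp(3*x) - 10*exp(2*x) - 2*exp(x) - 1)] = (-576*exp(5*x) + 72*exp(4*x) + 728*exp(3*x) - 984*exp(2*x) + 12*exp(x) + 80)*exp(2*x)/(216*exp(9*x) - 1080*exp(8*x) + 1584*exp(7*x) - 388*exp(6*x) - 168*exp(5*x) - 348*exp(4*x) - 110*exp(3*x) - 42*exp(2*x) - 6*exp(x) - 1)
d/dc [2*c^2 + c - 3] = 4*c + 1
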